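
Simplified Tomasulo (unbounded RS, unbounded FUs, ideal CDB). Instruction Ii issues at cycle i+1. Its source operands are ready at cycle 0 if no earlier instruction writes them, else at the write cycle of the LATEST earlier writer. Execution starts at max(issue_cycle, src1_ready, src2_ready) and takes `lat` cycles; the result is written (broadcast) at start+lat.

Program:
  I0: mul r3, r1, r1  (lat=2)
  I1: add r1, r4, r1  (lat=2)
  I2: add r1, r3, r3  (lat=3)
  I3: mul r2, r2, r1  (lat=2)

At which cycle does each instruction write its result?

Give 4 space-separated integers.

Answer: 3 4 6 8

Derivation:
I0 mul r3: issue@1 deps=(None,None) exec_start@1 write@3
I1 add r1: issue@2 deps=(None,None) exec_start@2 write@4
I2 add r1: issue@3 deps=(0,0) exec_start@3 write@6
I3 mul r2: issue@4 deps=(None,2) exec_start@6 write@8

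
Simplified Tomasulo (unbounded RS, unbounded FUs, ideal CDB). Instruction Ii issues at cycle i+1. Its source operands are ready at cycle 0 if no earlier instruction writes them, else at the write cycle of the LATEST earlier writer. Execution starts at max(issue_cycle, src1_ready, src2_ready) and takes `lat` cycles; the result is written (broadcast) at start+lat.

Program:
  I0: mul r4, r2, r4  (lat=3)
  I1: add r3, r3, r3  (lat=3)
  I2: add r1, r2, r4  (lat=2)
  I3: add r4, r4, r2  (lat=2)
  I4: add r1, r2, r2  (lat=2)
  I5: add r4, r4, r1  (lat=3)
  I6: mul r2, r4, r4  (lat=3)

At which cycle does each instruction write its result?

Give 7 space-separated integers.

I0 mul r4: issue@1 deps=(None,None) exec_start@1 write@4
I1 add r3: issue@2 deps=(None,None) exec_start@2 write@5
I2 add r1: issue@3 deps=(None,0) exec_start@4 write@6
I3 add r4: issue@4 deps=(0,None) exec_start@4 write@6
I4 add r1: issue@5 deps=(None,None) exec_start@5 write@7
I5 add r4: issue@6 deps=(3,4) exec_start@7 write@10
I6 mul r2: issue@7 deps=(5,5) exec_start@10 write@13

Answer: 4 5 6 6 7 10 13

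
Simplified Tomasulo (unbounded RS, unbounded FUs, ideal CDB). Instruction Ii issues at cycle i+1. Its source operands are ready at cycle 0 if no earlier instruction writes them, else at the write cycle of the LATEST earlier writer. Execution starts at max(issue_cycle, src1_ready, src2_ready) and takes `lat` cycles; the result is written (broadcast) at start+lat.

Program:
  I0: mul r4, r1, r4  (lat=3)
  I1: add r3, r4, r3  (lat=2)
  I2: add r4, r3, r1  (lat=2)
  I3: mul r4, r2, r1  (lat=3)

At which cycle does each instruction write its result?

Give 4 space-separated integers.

I0 mul r4: issue@1 deps=(None,None) exec_start@1 write@4
I1 add r3: issue@2 deps=(0,None) exec_start@4 write@6
I2 add r4: issue@3 deps=(1,None) exec_start@6 write@8
I3 mul r4: issue@4 deps=(None,None) exec_start@4 write@7

Answer: 4 6 8 7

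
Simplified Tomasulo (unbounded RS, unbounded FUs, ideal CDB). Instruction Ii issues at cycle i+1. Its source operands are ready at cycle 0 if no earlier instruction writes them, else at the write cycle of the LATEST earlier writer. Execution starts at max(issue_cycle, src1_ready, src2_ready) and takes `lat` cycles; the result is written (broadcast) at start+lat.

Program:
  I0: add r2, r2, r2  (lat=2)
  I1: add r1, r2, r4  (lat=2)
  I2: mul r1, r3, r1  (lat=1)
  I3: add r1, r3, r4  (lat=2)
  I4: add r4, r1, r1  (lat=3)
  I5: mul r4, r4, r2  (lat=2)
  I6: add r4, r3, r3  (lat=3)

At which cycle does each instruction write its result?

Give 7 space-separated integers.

Answer: 3 5 6 6 9 11 10

Derivation:
I0 add r2: issue@1 deps=(None,None) exec_start@1 write@3
I1 add r1: issue@2 deps=(0,None) exec_start@3 write@5
I2 mul r1: issue@3 deps=(None,1) exec_start@5 write@6
I3 add r1: issue@4 deps=(None,None) exec_start@4 write@6
I4 add r4: issue@5 deps=(3,3) exec_start@6 write@9
I5 mul r4: issue@6 deps=(4,0) exec_start@9 write@11
I6 add r4: issue@7 deps=(None,None) exec_start@7 write@10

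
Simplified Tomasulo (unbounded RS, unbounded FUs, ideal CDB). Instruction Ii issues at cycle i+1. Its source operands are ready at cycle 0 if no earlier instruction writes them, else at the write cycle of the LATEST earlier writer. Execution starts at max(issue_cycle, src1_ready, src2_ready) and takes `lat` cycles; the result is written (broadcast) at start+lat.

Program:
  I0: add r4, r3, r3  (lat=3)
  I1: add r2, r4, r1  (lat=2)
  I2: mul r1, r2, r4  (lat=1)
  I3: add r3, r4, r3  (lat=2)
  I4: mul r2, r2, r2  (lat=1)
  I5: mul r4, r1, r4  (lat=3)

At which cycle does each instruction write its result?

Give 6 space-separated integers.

I0 add r4: issue@1 deps=(None,None) exec_start@1 write@4
I1 add r2: issue@2 deps=(0,None) exec_start@4 write@6
I2 mul r1: issue@3 deps=(1,0) exec_start@6 write@7
I3 add r3: issue@4 deps=(0,None) exec_start@4 write@6
I4 mul r2: issue@5 deps=(1,1) exec_start@6 write@7
I5 mul r4: issue@6 deps=(2,0) exec_start@7 write@10

Answer: 4 6 7 6 7 10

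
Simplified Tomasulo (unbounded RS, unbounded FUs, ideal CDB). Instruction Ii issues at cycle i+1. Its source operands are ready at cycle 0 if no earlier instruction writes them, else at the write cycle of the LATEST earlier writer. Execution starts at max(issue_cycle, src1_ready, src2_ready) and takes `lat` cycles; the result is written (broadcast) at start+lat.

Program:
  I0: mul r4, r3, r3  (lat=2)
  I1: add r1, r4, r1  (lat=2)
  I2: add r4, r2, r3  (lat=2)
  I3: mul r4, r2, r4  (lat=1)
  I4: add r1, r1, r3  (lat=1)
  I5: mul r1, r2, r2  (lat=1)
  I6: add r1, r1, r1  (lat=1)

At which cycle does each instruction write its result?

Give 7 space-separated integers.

I0 mul r4: issue@1 deps=(None,None) exec_start@1 write@3
I1 add r1: issue@2 deps=(0,None) exec_start@3 write@5
I2 add r4: issue@3 deps=(None,None) exec_start@3 write@5
I3 mul r4: issue@4 deps=(None,2) exec_start@5 write@6
I4 add r1: issue@5 deps=(1,None) exec_start@5 write@6
I5 mul r1: issue@6 deps=(None,None) exec_start@6 write@7
I6 add r1: issue@7 deps=(5,5) exec_start@7 write@8

Answer: 3 5 5 6 6 7 8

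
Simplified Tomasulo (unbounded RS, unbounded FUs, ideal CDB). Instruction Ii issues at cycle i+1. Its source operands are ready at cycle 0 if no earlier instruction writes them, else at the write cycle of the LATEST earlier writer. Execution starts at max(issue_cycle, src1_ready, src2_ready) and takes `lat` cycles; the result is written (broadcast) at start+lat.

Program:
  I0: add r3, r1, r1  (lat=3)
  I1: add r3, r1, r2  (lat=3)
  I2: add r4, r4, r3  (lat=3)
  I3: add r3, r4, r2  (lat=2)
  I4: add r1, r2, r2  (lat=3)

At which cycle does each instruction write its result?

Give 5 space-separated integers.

Answer: 4 5 8 10 8

Derivation:
I0 add r3: issue@1 deps=(None,None) exec_start@1 write@4
I1 add r3: issue@2 deps=(None,None) exec_start@2 write@5
I2 add r4: issue@3 deps=(None,1) exec_start@5 write@8
I3 add r3: issue@4 deps=(2,None) exec_start@8 write@10
I4 add r1: issue@5 deps=(None,None) exec_start@5 write@8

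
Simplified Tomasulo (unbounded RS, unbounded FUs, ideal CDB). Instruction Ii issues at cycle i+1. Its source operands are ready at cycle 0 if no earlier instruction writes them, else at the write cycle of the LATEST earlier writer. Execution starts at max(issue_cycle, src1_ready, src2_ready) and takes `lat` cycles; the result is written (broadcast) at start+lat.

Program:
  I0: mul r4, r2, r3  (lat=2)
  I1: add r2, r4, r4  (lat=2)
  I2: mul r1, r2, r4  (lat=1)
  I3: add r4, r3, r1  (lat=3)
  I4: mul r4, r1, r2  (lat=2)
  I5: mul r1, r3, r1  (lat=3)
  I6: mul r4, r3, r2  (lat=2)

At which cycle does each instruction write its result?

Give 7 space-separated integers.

Answer: 3 5 6 9 8 9 9

Derivation:
I0 mul r4: issue@1 deps=(None,None) exec_start@1 write@3
I1 add r2: issue@2 deps=(0,0) exec_start@3 write@5
I2 mul r1: issue@3 deps=(1,0) exec_start@5 write@6
I3 add r4: issue@4 deps=(None,2) exec_start@6 write@9
I4 mul r4: issue@5 deps=(2,1) exec_start@6 write@8
I5 mul r1: issue@6 deps=(None,2) exec_start@6 write@9
I6 mul r4: issue@7 deps=(None,1) exec_start@7 write@9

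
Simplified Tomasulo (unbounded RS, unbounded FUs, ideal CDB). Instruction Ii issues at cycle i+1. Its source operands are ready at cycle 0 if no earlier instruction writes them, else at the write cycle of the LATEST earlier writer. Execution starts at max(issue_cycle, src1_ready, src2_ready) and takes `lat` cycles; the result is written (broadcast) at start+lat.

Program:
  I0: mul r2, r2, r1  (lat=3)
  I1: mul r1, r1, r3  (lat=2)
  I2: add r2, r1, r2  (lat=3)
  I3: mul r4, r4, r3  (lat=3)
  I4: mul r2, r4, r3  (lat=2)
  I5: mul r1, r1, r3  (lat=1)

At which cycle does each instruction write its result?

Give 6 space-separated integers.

Answer: 4 4 7 7 9 7

Derivation:
I0 mul r2: issue@1 deps=(None,None) exec_start@1 write@4
I1 mul r1: issue@2 deps=(None,None) exec_start@2 write@4
I2 add r2: issue@3 deps=(1,0) exec_start@4 write@7
I3 mul r4: issue@4 deps=(None,None) exec_start@4 write@7
I4 mul r2: issue@5 deps=(3,None) exec_start@7 write@9
I5 mul r1: issue@6 deps=(1,None) exec_start@6 write@7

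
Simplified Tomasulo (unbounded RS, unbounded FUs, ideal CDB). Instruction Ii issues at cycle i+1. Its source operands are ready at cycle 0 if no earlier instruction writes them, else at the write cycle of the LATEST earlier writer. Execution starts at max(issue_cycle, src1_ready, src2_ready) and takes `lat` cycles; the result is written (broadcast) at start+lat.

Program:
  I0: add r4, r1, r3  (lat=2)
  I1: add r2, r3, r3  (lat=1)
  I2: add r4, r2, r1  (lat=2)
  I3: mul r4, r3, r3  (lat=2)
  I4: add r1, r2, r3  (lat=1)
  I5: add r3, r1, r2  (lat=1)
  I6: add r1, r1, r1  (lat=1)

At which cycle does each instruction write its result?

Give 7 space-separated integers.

Answer: 3 3 5 6 6 7 8

Derivation:
I0 add r4: issue@1 deps=(None,None) exec_start@1 write@3
I1 add r2: issue@2 deps=(None,None) exec_start@2 write@3
I2 add r4: issue@3 deps=(1,None) exec_start@3 write@5
I3 mul r4: issue@4 deps=(None,None) exec_start@4 write@6
I4 add r1: issue@5 deps=(1,None) exec_start@5 write@6
I5 add r3: issue@6 deps=(4,1) exec_start@6 write@7
I6 add r1: issue@7 deps=(4,4) exec_start@7 write@8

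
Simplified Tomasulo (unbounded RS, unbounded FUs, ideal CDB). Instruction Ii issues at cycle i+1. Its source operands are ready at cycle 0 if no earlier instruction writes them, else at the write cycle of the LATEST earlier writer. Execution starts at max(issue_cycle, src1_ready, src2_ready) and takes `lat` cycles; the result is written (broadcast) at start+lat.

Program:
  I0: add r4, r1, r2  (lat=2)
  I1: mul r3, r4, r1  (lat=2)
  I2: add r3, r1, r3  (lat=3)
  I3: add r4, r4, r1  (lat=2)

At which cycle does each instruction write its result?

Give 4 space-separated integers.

Answer: 3 5 8 6

Derivation:
I0 add r4: issue@1 deps=(None,None) exec_start@1 write@3
I1 mul r3: issue@2 deps=(0,None) exec_start@3 write@5
I2 add r3: issue@3 deps=(None,1) exec_start@5 write@8
I3 add r4: issue@4 deps=(0,None) exec_start@4 write@6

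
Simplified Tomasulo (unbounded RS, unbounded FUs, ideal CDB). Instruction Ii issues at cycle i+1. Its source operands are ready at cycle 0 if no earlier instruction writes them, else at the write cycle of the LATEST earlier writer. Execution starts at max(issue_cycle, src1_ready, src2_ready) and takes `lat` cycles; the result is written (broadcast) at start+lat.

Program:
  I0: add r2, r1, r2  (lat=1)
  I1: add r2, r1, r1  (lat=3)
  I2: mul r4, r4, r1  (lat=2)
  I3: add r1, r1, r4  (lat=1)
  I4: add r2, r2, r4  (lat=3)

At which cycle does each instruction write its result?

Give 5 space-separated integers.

Answer: 2 5 5 6 8

Derivation:
I0 add r2: issue@1 deps=(None,None) exec_start@1 write@2
I1 add r2: issue@2 deps=(None,None) exec_start@2 write@5
I2 mul r4: issue@3 deps=(None,None) exec_start@3 write@5
I3 add r1: issue@4 deps=(None,2) exec_start@5 write@6
I4 add r2: issue@5 deps=(1,2) exec_start@5 write@8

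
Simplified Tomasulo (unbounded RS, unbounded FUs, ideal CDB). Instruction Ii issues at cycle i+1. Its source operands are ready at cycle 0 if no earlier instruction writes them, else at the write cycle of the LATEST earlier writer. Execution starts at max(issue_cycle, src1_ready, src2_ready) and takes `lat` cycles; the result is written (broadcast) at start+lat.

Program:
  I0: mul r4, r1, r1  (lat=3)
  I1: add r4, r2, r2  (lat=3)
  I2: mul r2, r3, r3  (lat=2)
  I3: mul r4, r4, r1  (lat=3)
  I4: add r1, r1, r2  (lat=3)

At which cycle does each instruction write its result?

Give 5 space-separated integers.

I0 mul r4: issue@1 deps=(None,None) exec_start@1 write@4
I1 add r4: issue@2 deps=(None,None) exec_start@2 write@5
I2 mul r2: issue@3 deps=(None,None) exec_start@3 write@5
I3 mul r4: issue@4 deps=(1,None) exec_start@5 write@8
I4 add r1: issue@5 deps=(None,2) exec_start@5 write@8

Answer: 4 5 5 8 8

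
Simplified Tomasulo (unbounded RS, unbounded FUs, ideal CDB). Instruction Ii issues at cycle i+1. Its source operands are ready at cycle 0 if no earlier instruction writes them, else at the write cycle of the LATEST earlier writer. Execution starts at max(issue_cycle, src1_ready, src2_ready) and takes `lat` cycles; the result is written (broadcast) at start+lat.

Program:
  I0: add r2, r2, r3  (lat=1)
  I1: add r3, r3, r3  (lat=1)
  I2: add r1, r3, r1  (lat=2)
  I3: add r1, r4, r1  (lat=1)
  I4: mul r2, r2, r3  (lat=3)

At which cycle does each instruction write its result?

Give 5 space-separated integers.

I0 add r2: issue@1 deps=(None,None) exec_start@1 write@2
I1 add r3: issue@2 deps=(None,None) exec_start@2 write@3
I2 add r1: issue@3 deps=(1,None) exec_start@3 write@5
I3 add r1: issue@4 deps=(None,2) exec_start@5 write@6
I4 mul r2: issue@5 deps=(0,1) exec_start@5 write@8

Answer: 2 3 5 6 8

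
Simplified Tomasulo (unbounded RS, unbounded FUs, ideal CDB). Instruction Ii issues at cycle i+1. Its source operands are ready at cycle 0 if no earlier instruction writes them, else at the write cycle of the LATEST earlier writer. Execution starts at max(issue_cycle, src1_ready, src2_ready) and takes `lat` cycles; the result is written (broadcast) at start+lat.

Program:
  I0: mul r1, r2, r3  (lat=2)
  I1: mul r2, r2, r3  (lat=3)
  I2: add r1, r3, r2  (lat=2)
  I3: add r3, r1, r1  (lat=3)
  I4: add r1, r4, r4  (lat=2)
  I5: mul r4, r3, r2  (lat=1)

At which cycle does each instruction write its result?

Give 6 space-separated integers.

I0 mul r1: issue@1 deps=(None,None) exec_start@1 write@3
I1 mul r2: issue@2 deps=(None,None) exec_start@2 write@5
I2 add r1: issue@3 deps=(None,1) exec_start@5 write@7
I3 add r3: issue@4 deps=(2,2) exec_start@7 write@10
I4 add r1: issue@5 deps=(None,None) exec_start@5 write@7
I5 mul r4: issue@6 deps=(3,1) exec_start@10 write@11

Answer: 3 5 7 10 7 11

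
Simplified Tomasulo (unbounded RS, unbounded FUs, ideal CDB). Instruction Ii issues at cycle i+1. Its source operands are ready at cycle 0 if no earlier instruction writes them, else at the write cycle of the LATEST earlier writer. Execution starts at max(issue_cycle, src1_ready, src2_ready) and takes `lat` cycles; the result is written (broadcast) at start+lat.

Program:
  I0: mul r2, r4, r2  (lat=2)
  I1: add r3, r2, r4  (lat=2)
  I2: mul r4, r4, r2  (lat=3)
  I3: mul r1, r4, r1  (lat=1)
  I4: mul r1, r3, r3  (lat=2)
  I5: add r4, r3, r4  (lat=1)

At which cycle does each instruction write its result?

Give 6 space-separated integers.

I0 mul r2: issue@1 deps=(None,None) exec_start@1 write@3
I1 add r3: issue@2 deps=(0,None) exec_start@3 write@5
I2 mul r4: issue@3 deps=(None,0) exec_start@3 write@6
I3 mul r1: issue@4 deps=(2,None) exec_start@6 write@7
I4 mul r1: issue@5 deps=(1,1) exec_start@5 write@7
I5 add r4: issue@6 deps=(1,2) exec_start@6 write@7

Answer: 3 5 6 7 7 7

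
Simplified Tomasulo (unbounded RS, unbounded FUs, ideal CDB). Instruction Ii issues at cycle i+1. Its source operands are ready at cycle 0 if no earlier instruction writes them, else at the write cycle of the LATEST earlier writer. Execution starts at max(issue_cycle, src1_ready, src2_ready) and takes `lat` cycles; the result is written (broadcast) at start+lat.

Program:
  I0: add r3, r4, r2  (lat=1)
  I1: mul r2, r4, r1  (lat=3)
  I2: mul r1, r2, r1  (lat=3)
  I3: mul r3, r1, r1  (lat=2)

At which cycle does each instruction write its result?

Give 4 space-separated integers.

I0 add r3: issue@1 deps=(None,None) exec_start@1 write@2
I1 mul r2: issue@2 deps=(None,None) exec_start@2 write@5
I2 mul r1: issue@3 deps=(1,None) exec_start@5 write@8
I3 mul r3: issue@4 deps=(2,2) exec_start@8 write@10

Answer: 2 5 8 10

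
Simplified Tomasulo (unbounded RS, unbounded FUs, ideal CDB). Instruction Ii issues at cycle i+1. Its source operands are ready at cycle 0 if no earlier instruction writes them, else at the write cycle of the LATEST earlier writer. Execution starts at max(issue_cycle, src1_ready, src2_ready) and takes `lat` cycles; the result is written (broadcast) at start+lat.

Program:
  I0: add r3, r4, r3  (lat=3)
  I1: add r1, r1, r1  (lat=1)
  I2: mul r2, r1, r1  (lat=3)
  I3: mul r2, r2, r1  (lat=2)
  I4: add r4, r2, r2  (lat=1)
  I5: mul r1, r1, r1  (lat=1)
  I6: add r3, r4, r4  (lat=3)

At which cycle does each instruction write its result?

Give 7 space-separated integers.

I0 add r3: issue@1 deps=(None,None) exec_start@1 write@4
I1 add r1: issue@2 deps=(None,None) exec_start@2 write@3
I2 mul r2: issue@3 deps=(1,1) exec_start@3 write@6
I3 mul r2: issue@4 deps=(2,1) exec_start@6 write@8
I4 add r4: issue@5 deps=(3,3) exec_start@8 write@9
I5 mul r1: issue@6 deps=(1,1) exec_start@6 write@7
I6 add r3: issue@7 deps=(4,4) exec_start@9 write@12

Answer: 4 3 6 8 9 7 12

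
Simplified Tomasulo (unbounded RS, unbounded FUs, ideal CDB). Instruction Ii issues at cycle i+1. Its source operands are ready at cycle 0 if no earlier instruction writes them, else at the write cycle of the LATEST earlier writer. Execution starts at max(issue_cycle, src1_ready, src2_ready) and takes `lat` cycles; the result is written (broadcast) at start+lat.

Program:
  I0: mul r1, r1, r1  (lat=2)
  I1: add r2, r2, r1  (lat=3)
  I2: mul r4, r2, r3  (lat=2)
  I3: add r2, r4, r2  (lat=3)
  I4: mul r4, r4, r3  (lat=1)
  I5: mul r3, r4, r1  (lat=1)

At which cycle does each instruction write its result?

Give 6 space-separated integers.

Answer: 3 6 8 11 9 10

Derivation:
I0 mul r1: issue@1 deps=(None,None) exec_start@1 write@3
I1 add r2: issue@2 deps=(None,0) exec_start@3 write@6
I2 mul r4: issue@3 deps=(1,None) exec_start@6 write@8
I3 add r2: issue@4 deps=(2,1) exec_start@8 write@11
I4 mul r4: issue@5 deps=(2,None) exec_start@8 write@9
I5 mul r3: issue@6 deps=(4,0) exec_start@9 write@10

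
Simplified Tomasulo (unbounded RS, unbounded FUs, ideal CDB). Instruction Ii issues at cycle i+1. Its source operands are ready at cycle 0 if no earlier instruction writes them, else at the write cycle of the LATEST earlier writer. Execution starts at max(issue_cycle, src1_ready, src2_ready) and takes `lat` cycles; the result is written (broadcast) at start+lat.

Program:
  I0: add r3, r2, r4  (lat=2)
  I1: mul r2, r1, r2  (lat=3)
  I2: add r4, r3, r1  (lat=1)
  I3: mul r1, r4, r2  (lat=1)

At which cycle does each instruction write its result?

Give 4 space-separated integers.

Answer: 3 5 4 6

Derivation:
I0 add r3: issue@1 deps=(None,None) exec_start@1 write@3
I1 mul r2: issue@2 deps=(None,None) exec_start@2 write@5
I2 add r4: issue@3 deps=(0,None) exec_start@3 write@4
I3 mul r1: issue@4 deps=(2,1) exec_start@5 write@6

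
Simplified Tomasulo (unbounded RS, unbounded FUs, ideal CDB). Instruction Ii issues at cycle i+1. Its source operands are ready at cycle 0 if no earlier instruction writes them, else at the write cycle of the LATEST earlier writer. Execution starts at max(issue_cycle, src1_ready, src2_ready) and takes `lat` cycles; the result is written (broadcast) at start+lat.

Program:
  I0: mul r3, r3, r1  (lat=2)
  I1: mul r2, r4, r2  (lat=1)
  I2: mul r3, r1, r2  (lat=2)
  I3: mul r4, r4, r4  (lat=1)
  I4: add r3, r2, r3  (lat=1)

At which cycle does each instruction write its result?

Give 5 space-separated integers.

Answer: 3 3 5 5 6

Derivation:
I0 mul r3: issue@1 deps=(None,None) exec_start@1 write@3
I1 mul r2: issue@2 deps=(None,None) exec_start@2 write@3
I2 mul r3: issue@3 deps=(None,1) exec_start@3 write@5
I3 mul r4: issue@4 deps=(None,None) exec_start@4 write@5
I4 add r3: issue@5 deps=(1,2) exec_start@5 write@6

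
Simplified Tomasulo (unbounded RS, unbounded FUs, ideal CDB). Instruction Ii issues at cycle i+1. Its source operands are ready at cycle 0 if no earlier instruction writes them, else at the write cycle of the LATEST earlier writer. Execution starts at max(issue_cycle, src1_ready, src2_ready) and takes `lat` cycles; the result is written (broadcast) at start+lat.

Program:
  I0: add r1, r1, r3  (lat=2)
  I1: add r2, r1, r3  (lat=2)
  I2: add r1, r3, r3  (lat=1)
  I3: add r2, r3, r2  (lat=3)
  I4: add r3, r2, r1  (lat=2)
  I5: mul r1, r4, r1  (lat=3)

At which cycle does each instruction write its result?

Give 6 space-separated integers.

I0 add r1: issue@1 deps=(None,None) exec_start@1 write@3
I1 add r2: issue@2 deps=(0,None) exec_start@3 write@5
I2 add r1: issue@3 deps=(None,None) exec_start@3 write@4
I3 add r2: issue@4 deps=(None,1) exec_start@5 write@8
I4 add r3: issue@5 deps=(3,2) exec_start@8 write@10
I5 mul r1: issue@6 deps=(None,2) exec_start@6 write@9

Answer: 3 5 4 8 10 9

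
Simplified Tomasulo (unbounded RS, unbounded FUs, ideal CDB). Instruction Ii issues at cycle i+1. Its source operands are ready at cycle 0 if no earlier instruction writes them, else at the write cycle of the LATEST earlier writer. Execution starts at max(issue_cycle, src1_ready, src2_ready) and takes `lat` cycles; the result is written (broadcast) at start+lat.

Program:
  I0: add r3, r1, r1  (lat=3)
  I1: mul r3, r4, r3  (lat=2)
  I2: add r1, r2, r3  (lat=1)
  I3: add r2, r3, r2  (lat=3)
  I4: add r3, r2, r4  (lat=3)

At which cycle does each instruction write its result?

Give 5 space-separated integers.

Answer: 4 6 7 9 12

Derivation:
I0 add r3: issue@1 deps=(None,None) exec_start@1 write@4
I1 mul r3: issue@2 deps=(None,0) exec_start@4 write@6
I2 add r1: issue@3 deps=(None,1) exec_start@6 write@7
I3 add r2: issue@4 deps=(1,None) exec_start@6 write@9
I4 add r3: issue@5 deps=(3,None) exec_start@9 write@12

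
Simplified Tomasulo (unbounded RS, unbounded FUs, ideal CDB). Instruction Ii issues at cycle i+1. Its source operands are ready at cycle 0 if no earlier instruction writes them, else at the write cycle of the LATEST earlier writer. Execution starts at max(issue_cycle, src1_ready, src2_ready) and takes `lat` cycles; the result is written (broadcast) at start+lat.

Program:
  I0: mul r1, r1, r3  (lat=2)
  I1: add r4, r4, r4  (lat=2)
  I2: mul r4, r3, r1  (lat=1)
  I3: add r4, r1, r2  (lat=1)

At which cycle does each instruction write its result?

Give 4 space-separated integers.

Answer: 3 4 4 5

Derivation:
I0 mul r1: issue@1 deps=(None,None) exec_start@1 write@3
I1 add r4: issue@2 deps=(None,None) exec_start@2 write@4
I2 mul r4: issue@3 deps=(None,0) exec_start@3 write@4
I3 add r4: issue@4 deps=(0,None) exec_start@4 write@5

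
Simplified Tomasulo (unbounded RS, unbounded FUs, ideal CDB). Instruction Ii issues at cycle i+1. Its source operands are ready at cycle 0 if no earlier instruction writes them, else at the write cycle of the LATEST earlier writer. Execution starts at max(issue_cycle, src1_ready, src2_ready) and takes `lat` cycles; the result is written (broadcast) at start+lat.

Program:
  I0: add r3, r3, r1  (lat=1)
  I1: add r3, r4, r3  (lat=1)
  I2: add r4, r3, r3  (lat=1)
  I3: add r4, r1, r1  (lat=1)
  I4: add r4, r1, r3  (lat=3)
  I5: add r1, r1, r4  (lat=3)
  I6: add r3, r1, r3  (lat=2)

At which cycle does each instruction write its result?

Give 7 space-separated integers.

Answer: 2 3 4 5 8 11 13

Derivation:
I0 add r3: issue@1 deps=(None,None) exec_start@1 write@2
I1 add r3: issue@2 deps=(None,0) exec_start@2 write@3
I2 add r4: issue@3 deps=(1,1) exec_start@3 write@4
I3 add r4: issue@4 deps=(None,None) exec_start@4 write@5
I4 add r4: issue@5 deps=(None,1) exec_start@5 write@8
I5 add r1: issue@6 deps=(None,4) exec_start@8 write@11
I6 add r3: issue@7 deps=(5,1) exec_start@11 write@13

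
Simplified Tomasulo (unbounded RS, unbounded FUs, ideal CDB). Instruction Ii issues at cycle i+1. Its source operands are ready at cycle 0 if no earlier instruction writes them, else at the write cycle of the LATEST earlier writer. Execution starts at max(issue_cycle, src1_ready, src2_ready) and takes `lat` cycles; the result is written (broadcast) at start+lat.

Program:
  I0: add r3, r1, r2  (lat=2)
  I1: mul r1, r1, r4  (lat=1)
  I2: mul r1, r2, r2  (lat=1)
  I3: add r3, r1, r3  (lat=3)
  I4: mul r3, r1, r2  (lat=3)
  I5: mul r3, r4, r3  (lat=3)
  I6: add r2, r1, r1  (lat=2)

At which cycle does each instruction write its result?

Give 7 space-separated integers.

Answer: 3 3 4 7 8 11 9

Derivation:
I0 add r3: issue@1 deps=(None,None) exec_start@1 write@3
I1 mul r1: issue@2 deps=(None,None) exec_start@2 write@3
I2 mul r1: issue@3 deps=(None,None) exec_start@3 write@4
I3 add r3: issue@4 deps=(2,0) exec_start@4 write@7
I4 mul r3: issue@5 deps=(2,None) exec_start@5 write@8
I5 mul r3: issue@6 deps=(None,4) exec_start@8 write@11
I6 add r2: issue@7 deps=(2,2) exec_start@7 write@9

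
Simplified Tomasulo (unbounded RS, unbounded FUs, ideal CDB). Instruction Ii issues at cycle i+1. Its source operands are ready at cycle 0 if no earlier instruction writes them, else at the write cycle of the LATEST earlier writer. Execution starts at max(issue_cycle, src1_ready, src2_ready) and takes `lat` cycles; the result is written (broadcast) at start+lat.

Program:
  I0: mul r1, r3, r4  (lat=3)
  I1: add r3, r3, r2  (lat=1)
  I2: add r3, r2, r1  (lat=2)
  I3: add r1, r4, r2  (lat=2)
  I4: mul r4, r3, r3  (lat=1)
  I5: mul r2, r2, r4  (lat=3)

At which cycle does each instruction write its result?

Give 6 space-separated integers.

Answer: 4 3 6 6 7 10

Derivation:
I0 mul r1: issue@1 deps=(None,None) exec_start@1 write@4
I1 add r3: issue@2 deps=(None,None) exec_start@2 write@3
I2 add r3: issue@3 deps=(None,0) exec_start@4 write@6
I3 add r1: issue@4 deps=(None,None) exec_start@4 write@6
I4 mul r4: issue@5 deps=(2,2) exec_start@6 write@7
I5 mul r2: issue@6 deps=(None,4) exec_start@7 write@10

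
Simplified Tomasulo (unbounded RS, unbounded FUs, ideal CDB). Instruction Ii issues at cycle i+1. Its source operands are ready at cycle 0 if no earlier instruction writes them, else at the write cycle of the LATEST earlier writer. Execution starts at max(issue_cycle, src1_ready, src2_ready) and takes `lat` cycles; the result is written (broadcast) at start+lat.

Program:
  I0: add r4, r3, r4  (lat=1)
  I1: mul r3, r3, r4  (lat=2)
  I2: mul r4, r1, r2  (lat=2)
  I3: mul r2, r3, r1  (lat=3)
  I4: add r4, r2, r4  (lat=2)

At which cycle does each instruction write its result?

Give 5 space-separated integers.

I0 add r4: issue@1 deps=(None,None) exec_start@1 write@2
I1 mul r3: issue@2 deps=(None,0) exec_start@2 write@4
I2 mul r4: issue@3 deps=(None,None) exec_start@3 write@5
I3 mul r2: issue@4 deps=(1,None) exec_start@4 write@7
I4 add r4: issue@5 deps=(3,2) exec_start@7 write@9

Answer: 2 4 5 7 9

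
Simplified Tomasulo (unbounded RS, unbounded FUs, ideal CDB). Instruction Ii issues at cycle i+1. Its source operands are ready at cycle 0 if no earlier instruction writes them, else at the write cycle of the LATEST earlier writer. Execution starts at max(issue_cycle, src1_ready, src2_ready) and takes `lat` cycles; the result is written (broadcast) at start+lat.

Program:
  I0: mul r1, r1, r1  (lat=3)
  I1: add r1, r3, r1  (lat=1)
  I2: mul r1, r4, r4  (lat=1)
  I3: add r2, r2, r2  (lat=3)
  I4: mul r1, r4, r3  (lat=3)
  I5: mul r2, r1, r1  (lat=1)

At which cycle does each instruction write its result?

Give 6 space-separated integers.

Answer: 4 5 4 7 8 9

Derivation:
I0 mul r1: issue@1 deps=(None,None) exec_start@1 write@4
I1 add r1: issue@2 deps=(None,0) exec_start@4 write@5
I2 mul r1: issue@3 deps=(None,None) exec_start@3 write@4
I3 add r2: issue@4 deps=(None,None) exec_start@4 write@7
I4 mul r1: issue@5 deps=(None,None) exec_start@5 write@8
I5 mul r2: issue@6 deps=(4,4) exec_start@8 write@9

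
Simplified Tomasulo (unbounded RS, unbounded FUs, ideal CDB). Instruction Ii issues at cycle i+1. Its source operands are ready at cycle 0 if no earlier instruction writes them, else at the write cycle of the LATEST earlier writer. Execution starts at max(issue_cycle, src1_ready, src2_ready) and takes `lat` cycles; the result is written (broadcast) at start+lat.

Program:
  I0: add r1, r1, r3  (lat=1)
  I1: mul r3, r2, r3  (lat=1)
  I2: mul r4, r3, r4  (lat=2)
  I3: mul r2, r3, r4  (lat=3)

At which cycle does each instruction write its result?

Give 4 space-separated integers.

Answer: 2 3 5 8

Derivation:
I0 add r1: issue@1 deps=(None,None) exec_start@1 write@2
I1 mul r3: issue@2 deps=(None,None) exec_start@2 write@3
I2 mul r4: issue@3 deps=(1,None) exec_start@3 write@5
I3 mul r2: issue@4 deps=(1,2) exec_start@5 write@8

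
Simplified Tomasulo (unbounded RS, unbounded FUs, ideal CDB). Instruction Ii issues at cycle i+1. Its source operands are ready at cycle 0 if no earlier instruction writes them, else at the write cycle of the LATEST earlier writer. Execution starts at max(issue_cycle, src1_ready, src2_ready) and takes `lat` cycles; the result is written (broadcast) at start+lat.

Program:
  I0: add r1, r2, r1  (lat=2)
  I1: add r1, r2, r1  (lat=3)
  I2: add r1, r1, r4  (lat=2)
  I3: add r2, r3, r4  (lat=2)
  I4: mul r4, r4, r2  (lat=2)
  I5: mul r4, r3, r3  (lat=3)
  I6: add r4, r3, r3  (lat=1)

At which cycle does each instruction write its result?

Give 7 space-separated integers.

I0 add r1: issue@1 deps=(None,None) exec_start@1 write@3
I1 add r1: issue@2 deps=(None,0) exec_start@3 write@6
I2 add r1: issue@3 deps=(1,None) exec_start@6 write@8
I3 add r2: issue@4 deps=(None,None) exec_start@4 write@6
I4 mul r4: issue@5 deps=(None,3) exec_start@6 write@8
I5 mul r4: issue@6 deps=(None,None) exec_start@6 write@9
I6 add r4: issue@7 deps=(None,None) exec_start@7 write@8

Answer: 3 6 8 6 8 9 8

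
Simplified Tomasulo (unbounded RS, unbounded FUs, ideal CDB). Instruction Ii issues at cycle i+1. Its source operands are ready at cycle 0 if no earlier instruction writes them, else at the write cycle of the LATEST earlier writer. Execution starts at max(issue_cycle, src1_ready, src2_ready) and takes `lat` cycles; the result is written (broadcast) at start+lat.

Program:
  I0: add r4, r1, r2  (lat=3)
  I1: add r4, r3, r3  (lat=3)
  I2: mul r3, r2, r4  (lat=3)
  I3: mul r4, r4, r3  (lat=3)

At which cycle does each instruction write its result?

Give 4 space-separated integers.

Answer: 4 5 8 11

Derivation:
I0 add r4: issue@1 deps=(None,None) exec_start@1 write@4
I1 add r4: issue@2 deps=(None,None) exec_start@2 write@5
I2 mul r3: issue@3 deps=(None,1) exec_start@5 write@8
I3 mul r4: issue@4 deps=(1,2) exec_start@8 write@11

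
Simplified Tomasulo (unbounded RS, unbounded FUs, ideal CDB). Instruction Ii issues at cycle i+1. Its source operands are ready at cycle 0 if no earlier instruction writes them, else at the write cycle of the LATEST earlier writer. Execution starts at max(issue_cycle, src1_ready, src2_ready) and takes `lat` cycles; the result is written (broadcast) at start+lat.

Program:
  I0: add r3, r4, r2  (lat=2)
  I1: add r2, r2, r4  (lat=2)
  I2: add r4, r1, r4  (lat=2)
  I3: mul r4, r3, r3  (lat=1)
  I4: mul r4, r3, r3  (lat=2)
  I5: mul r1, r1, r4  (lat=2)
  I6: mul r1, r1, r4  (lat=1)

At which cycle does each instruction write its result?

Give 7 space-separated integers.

I0 add r3: issue@1 deps=(None,None) exec_start@1 write@3
I1 add r2: issue@2 deps=(None,None) exec_start@2 write@4
I2 add r4: issue@3 deps=(None,None) exec_start@3 write@5
I3 mul r4: issue@4 deps=(0,0) exec_start@4 write@5
I4 mul r4: issue@5 deps=(0,0) exec_start@5 write@7
I5 mul r1: issue@6 deps=(None,4) exec_start@7 write@9
I6 mul r1: issue@7 deps=(5,4) exec_start@9 write@10

Answer: 3 4 5 5 7 9 10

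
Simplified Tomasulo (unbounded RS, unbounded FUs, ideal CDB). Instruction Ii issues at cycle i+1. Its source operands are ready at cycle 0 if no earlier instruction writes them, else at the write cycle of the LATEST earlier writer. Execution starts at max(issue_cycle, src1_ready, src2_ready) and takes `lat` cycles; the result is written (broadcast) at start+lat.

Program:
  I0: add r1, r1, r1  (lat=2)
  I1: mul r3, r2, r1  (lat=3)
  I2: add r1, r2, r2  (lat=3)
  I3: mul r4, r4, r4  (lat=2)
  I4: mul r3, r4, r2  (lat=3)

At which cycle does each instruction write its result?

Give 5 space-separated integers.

Answer: 3 6 6 6 9

Derivation:
I0 add r1: issue@1 deps=(None,None) exec_start@1 write@3
I1 mul r3: issue@2 deps=(None,0) exec_start@3 write@6
I2 add r1: issue@3 deps=(None,None) exec_start@3 write@6
I3 mul r4: issue@4 deps=(None,None) exec_start@4 write@6
I4 mul r3: issue@5 deps=(3,None) exec_start@6 write@9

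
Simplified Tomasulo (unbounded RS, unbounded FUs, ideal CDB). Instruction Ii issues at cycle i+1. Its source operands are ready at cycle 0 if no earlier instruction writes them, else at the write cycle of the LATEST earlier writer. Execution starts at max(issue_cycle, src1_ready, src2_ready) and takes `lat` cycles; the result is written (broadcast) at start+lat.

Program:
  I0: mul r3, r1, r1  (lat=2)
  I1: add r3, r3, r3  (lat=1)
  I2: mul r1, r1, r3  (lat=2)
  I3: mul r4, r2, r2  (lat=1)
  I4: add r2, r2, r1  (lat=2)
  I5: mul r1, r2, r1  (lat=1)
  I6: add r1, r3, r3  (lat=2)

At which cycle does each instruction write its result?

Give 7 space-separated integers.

I0 mul r3: issue@1 deps=(None,None) exec_start@1 write@3
I1 add r3: issue@2 deps=(0,0) exec_start@3 write@4
I2 mul r1: issue@3 deps=(None,1) exec_start@4 write@6
I3 mul r4: issue@4 deps=(None,None) exec_start@4 write@5
I4 add r2: issue@5 deps=(None,2) exec_start@6 write@8
I5 mul r1: issue@6 deps=(4,2) exec_start@8 write@9
I6 add r1: issue@7 deps=(1,1) exec_start@7 write@9

Answer: 3 4 6 5 8 9 9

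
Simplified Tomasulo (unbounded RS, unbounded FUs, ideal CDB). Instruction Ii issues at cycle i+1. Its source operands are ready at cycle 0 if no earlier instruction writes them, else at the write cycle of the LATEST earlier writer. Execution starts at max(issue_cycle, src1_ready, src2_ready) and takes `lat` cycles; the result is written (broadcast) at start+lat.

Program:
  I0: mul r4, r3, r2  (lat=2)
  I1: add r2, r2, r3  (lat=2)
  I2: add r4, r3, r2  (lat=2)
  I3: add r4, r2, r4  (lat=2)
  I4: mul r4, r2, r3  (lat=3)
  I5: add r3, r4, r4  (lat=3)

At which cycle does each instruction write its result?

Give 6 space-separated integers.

Answer: 3 4 6 8 8 11

Derivation:
I0 mul r4: issue@1 deps=(None,None) exec_start@1 write@3
I1 add r2: issue@2 deps=(None,None) exec_start@2 write@4
I2 add r4: issue@3 deps=(None,1) exec_start@4 write@6
I3 add r4: issue@4 deps=(1,2) exec_start@6 write@8
I4 mul r4: issue@5 deps=(1,None) exec_start@5 write@8
I5 add r3: issue@6 deps=(4,4) exec_start@8 write@11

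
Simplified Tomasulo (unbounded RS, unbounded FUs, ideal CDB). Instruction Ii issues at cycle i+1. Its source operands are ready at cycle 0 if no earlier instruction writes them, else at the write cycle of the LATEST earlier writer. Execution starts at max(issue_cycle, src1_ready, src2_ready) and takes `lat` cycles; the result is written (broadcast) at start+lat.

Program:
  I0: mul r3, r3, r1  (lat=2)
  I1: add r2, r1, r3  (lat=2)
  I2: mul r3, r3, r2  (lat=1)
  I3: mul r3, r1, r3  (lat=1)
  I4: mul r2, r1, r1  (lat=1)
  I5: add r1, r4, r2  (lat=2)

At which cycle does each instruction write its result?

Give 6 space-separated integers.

I0 mul r3: issue@1 deps=(None,None) exec_start@1 write@3
I1 add r2: issue@2 deps=(None,0) exec_start@3 write@5
I2 mul r3: issue@3 deps=(0,1) exec_start@5 write@6
I3 mul r3: issue@4 deps=(None,2) exec_start@6 write@7
I4 mul r2: issue@5 deps=(None,None) exec_start@5 write@6
I5 add r1: issue@6 deps=(None,4) exec_start@6 write@8

Answer: 3 5 6 7 6 8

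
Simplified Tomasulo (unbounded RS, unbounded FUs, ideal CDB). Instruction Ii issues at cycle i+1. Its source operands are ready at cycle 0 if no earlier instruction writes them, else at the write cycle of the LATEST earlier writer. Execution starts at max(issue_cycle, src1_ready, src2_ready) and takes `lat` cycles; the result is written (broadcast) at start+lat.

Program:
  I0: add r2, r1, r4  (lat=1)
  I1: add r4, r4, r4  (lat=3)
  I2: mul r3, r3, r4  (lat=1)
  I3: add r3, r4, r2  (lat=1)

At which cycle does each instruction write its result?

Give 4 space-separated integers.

Answer: 2 5 6 6

Derivation:
I0 add r2: issue@1 deps=(None,None) exec_start@1 write@2
I1 add r4: issue@2 deps=(None,None) exec_start@2 write@5
I2 mul r3: issue@3 deps=(None,1) exec_start@5 write@6
I3 add r3: issue@4 deps=(1,0) exec_start@5 write@6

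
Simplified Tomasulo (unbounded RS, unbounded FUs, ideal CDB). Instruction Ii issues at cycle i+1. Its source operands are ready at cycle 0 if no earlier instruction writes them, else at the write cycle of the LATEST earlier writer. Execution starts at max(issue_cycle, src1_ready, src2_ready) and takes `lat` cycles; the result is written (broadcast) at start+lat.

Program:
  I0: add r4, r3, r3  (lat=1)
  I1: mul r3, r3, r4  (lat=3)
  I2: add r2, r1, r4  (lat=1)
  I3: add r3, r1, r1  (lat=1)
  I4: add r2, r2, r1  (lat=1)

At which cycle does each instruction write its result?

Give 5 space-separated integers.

I0 add r4: issue@1 deps=(None,None) exec_start@1 write@2
I1 mul r3: issue@2 deps=(None,0) exec_start@2 write@5
I2 add r2: issue@3 deps=(None,0) exec_start@3 write@4
I3 add r3: issue@4 deps=(None,None) exec_start@4 write@5
I4 add r2: issue@5 deps=(2,None) exec_start@5 write@6

Answer: 2 5 4 5 6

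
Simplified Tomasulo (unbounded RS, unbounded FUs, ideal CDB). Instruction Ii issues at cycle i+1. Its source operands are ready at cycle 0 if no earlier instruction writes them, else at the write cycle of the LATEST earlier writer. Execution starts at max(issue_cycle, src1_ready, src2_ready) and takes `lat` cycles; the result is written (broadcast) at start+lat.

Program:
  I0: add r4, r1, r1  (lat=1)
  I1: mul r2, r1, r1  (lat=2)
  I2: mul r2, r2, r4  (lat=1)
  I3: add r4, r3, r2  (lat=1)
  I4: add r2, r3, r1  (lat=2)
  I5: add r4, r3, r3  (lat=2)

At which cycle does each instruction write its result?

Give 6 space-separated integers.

Answer: 2 4 5 6 7 8

Derivation:
I0 add r4: issue@1 deps=(None,None) exec_start@1 write@2
I1 mul r2: issue@2 deps=(None,None) exec_start@2 write@4
I2 mul r2: issue@3 deps=(1,0) exec_start@4 write@5
I3 add r4: issue@4 deps=(None,2) exec_start@5 write@6
I4 add r2: issue@5 deps=(None,None) exec_start@5 write@7
I5 add r4: issue@6 deps=(None,None) exec_start@6 write@8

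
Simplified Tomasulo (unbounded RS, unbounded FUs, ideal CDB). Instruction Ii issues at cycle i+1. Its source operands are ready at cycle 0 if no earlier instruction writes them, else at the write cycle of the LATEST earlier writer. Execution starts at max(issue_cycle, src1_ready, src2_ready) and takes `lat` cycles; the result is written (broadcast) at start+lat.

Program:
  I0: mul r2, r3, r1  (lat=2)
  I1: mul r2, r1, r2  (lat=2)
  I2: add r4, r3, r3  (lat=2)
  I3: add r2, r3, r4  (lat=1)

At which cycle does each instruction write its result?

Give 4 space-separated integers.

I0 mul r2: issue@1 deps=(None,None) exec_start@1 write@3
I1 mul r2: issue@2 deps=(None,0) exec_start@3 write@5
I2 add r4: issue@3 deps=(None,None) exec_start@3 write@5
I3 add r2: issue@4 deps=(None,2) exec_start@5 write@6

Answer: 3 5 5 6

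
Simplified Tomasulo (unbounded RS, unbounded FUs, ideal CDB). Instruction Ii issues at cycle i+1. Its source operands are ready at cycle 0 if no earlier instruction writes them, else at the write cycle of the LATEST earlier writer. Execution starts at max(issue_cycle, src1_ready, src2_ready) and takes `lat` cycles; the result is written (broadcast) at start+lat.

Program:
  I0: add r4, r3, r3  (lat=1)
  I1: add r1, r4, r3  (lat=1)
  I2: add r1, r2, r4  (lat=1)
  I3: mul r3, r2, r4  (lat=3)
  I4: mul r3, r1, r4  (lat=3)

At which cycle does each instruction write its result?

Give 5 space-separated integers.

I0 add r4: issue@1 deps=(None,None) exec_start@1 write@2
I1 add r1: issue@2 deps=(0,None) exec_start@2 write@3
I2 add r1: issue@3 deps=(None,0) exec_start@3 write@4
I3 mul r3: issue@4 deps=(None,0) exec_start@4 write@7
I4 mul r3: issue@5 deps=(2,0) exec_start@5 write@8

Answer: 2 3 4 7 8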